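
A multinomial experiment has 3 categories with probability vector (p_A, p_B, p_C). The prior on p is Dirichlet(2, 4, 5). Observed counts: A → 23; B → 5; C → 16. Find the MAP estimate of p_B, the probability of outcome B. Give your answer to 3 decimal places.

The posterior is Dirichlet(αᵢ + nᵢ) = Dirichlet(25, 9, 21).
For a Dirichlet(a₁,…,a_K) with all aᵢ > 1, the mode has j-th component (aⱼ − 1)/(Σaᵢ − K).
Here Σaᵢ = 55 and K = 3, so p_B = (9 − 1)/(55 − 3) = 8/52 ≈ 0.154.

MAP estimate of p_B = 0.154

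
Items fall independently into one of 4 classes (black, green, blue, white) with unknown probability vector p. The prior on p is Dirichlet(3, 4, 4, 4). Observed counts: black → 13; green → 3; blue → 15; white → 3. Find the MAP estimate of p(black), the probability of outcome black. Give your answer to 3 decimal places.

MAP estimate of p(black) = 0.333

The posterior is Dirichlet(αᵢ + nᵢ) = Dirichlet(16, 7, 19, 7).
For a Dirichlet(a₁,…,a_K) with all aᵢ > 1, the mode has j-th component (aⱼ − 1)/(Σaᵢ − K).
Here Σaᵢ = 49 and K = 4, so p(black) = (16 − 1)/(49 − 4) = 15/45 ≈ 0.333.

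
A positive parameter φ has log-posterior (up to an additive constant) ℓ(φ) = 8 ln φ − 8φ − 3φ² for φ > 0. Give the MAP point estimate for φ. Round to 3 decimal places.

φ̂_MAP = 0.667

ℓ'(φ) = 8/φ − 8 − 6φ. Setting this to zero and multiplying by φ: 6φ² + 8φ − 8 = 0.
φ = (−8 + √(8² + 4·6·8)) / (2·6) = (−8 + √256) / 12 = (−8 + 16)/12 = 2/3.
ℓ''(φ) = −8/φ² − 6 < 0, confirming a maximum.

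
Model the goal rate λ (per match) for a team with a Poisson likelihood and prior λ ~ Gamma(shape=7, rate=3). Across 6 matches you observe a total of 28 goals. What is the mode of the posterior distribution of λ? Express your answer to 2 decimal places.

λ̂_MAP = 3.78

Σxᵢ = 28, n = 6.
Posterior ∝ λ^6e^(−3λ) · λ^28e^(−6λ) = λ^34e^(−9λ), i.e. Gamma(shape=35, rate=9).
The mode of a Gamma(a, b) with a ≥ 1 (shape–rate) is (a−1)/b = 34/9 ≈ 3.78.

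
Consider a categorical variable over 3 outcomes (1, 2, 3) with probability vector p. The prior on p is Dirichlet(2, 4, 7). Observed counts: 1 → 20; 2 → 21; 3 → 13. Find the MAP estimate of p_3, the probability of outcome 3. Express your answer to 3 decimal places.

The posterior is Dirichlet(αᵢ + nᵢ) = Dirichlet(22, 25, 20).
For a Dirichlet(a₁,…,a_K) with all aᵢ > 1, the mode has j-th component (aⱼ − 1)/(Σaᵢ − K).
Here Σaᵢ = 67 and K = 3, so p_3 = (20 − 1)/(67 − 3) = 19/64 ≈ 0.297.

MAP estimate: 0.297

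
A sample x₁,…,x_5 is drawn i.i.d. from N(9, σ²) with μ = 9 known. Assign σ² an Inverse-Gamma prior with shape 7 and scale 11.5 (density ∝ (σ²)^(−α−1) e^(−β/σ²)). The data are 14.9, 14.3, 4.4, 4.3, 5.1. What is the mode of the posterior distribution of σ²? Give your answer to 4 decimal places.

σ̂²_MAP = 6.8743

Sum of squared deviations about the known mean: SS = (14.9−9)² + (14.3−9)² + (4.4−9)² + (4.3−9)² + (5.1−9)² = 121.36.
The Normal likelihood contributes (σ²)^(−n/2) exp(−SS/(2σ²)), so the posterior is Inverse-Gamma(α + n/2, β + SS/2) = Inverse-Gamma(9.5, 72.18).
The mode of Inverse-Gamma(a, b) is b/(a+1) = 72.18/10.5 ≈ 6.8743.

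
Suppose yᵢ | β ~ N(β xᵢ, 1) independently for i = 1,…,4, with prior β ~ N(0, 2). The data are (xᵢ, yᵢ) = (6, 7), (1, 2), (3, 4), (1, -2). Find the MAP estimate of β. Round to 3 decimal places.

β̂_MAP = 1.137

log p(β | y) = −Σ(yᵢ − βxᵢ)²/(2·1) − β²/(2·2) + const.
Setting the derivative to zero: Σxᵢ(yᵢ − βxᵢ)/1 − β/2 = 0, so β = Σxᵢyᵢ / (Σxᵢ² + σ²/τ²).
Σxᵢyᵢ = 6·7 + 1·2 + 3·4 + 1·(-2) = 54; Σxᵢ² = 47; σ²/τ² = 0.5.
β̂_MAP = 54 / (47 + 0.5) = 54/47.5 ≈ 1.137.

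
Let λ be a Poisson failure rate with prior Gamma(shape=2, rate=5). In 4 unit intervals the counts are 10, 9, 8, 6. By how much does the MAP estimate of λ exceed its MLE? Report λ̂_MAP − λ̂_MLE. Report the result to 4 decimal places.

MAP − MLE = -4.4722

Σxᵢ = 33. Posterior is Gamma(35, 9); MAP = (35−1)/9 = 34/9 ≈ 3.77778.
MLE = x̄ = 33/4 ≈ 8.25000.
Difference = 34/9 − 33/4 = -161/36 ≈ -4.4722.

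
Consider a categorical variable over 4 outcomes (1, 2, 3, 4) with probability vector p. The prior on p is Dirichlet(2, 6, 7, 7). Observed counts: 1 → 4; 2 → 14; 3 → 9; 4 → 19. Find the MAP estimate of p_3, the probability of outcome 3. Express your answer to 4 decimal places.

MAP estimate: 0.2344

The posterior is Dirichlet(αᵢ + nᵢ) = Dirichlet(6, 20, 16, 26).
For a Dirichlet(a₁,…,a_K) with all aᵢ > 1, the mode has j-th component (aⱼ − 1)/(Σaᵢ − K).
Here Σaᵢ = 68 and K = 4, so p_3 = (16 − 1)/(68 − 4) = 15/64 ≈ 0.2344.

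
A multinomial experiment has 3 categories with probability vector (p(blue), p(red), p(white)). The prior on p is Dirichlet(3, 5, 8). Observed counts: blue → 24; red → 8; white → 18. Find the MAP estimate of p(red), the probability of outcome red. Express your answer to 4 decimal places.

MAP estimate of p(red) = 0.1905

The posterior is Dirichlet(αᵢ + nᵢ) = Dirichlet(27, 13, 26).
For a Dirichlet(a₁,…,a_K) with all aᵢ > 1, the mode has j-th component (aⱼ − 1)/(Σaᵢ − K).
Here Σaᵢ = 66 and K = 3, so p(red) = (13 − 1)/(66 − 3) = 12/63 ≈ 0.1905.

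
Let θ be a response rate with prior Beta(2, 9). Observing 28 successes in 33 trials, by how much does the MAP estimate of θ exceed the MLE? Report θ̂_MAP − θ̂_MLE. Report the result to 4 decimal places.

Posterior is Beta(30, 14); MAP = (30−1)/(44−2) = 29/42 ≈ 0.69048.
MLE ignores the prior: θ̂_MLE = k/n = 28/33 ≈ 0.84848.
Difference = 29/42 − 28/33 = -73/462 ≈ -0.1580.

MAP − MLE = -0.1580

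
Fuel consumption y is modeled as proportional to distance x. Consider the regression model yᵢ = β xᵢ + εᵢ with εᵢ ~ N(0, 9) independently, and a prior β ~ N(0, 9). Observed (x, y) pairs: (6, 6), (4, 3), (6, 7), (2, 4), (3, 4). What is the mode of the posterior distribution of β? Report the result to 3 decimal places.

log p(β | y) = −Σ(yᵢ − βxᵢ)²/(2·9) − β²/(2·9) + const.
Setting the derivative to zero: Σxᵢ(yᵢ − βxᵢ)/9 − β/9 = 0, so β = Σxᵢyᵢ / (Σxᵢ² + σ²/τ²).
Σxᵢyᵢ = 6·6 + 4·3 + 6·7 + 2·4 + 3·4 = 110; Σxᵢ² = 101; σ²/τ² = 1.
β̂_MAP = 110 / (101 + 1) = 110/102 ≈ 1.078.

β̂_MAP = 1.078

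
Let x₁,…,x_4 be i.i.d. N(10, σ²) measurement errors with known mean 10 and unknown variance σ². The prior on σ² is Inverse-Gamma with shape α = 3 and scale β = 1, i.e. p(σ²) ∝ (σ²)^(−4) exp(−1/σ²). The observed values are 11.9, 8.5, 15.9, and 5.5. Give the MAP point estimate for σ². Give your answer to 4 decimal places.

Sum of squared deviations about the known mean: SS = (11.9−10)² + (8.5−10)² + (15.9−10)² + (5.5−10)² = 60.92.
The Normal likelihood contributes (σ²)^(−n/2) exp(−SS/(2σ²)), so the posterior is Inverse-Gamma(α + n/2, β + SS/2) = Inverse-Gamma(5, 31.46).
The mode of Inverse-Gamma(a, b) is b/(a+1) = 31.46/6 ≈ 5.2433.

σ̂²_MAP = 5.2433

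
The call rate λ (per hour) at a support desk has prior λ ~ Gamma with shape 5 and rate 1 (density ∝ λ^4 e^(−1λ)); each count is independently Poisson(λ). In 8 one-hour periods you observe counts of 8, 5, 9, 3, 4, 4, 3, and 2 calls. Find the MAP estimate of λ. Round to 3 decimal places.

λ̂_MAP = 4.667

Σxᵢ = 8+5+9+3+4+4+3+2 = 38, with n = 8.
Posterior ∝ λ^4e^(−1λ) · λ^38e^(−8λ) = λ^42e^(−9λ), i.e. Gamma(shape=43, rate=9).
The mode of a Gamma(a, b) with a ≥ 1 (shape–rate) is (a−1)/b = 42/9 ≈ 4.667.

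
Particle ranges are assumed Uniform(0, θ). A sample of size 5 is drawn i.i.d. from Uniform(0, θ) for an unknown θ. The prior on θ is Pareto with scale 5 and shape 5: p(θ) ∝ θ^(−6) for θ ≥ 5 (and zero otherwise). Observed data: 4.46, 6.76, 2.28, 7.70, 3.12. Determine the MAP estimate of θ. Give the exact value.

The Uniform(0, θ) likelihood is θ^(−n) for θ ≥ max(xᵢ), zero otherwise. Here max(xᵢ) = 7.70.
Posterior ∝ θ^(−6) · θ^(−5) = θ^(−11) on θ ≥ max(5, 7.70) = 7.70.
This density is strictly decreasing in θ, so the posterior mode lies at the lower boundary of the support.

θ̂_MAP = 7.70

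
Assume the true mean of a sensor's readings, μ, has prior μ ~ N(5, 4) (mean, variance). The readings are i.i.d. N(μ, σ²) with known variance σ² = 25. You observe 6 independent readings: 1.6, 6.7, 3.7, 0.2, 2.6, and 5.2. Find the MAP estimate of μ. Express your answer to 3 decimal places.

n = 6; x̄ = (1.6 + 6.7 + 3.7 + 0.2 + 2.6 + 5.2)/6 = 20/6 = 10/3 ≈ 3.3333.
For a Normal prior and Normal likelihood with known variance, the posterior is Normal; its mode equals its mean, the precision-weighted average.
Prior precision 1/σ₀² = 1/4 = 0.25; data precision n/σ² = 6/25 = 0.24.
μ̂ = (0.25·5 + 0.24·(10/3)) / (0.25 + 0.24) = 2.05/0.49 = 205/49 ≈ 4.184.

μ̂_MAP = 4.184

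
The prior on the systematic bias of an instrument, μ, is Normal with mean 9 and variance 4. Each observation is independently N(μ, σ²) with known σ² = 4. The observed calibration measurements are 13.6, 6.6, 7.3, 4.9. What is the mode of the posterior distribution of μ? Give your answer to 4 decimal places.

n = 4; x̄ = (13.6 + 6.6 + 7.3 + 4.9)/4 = 32.4/4 = 8.1.
For a Normal prior and Normal likelihood with known variance, the posterior is Normal; its mode equals its mean, the precision-weighted average.
Prior precision 1/σ₀² = 1/4 = 0.25; data precision n/σ² = 4/4 = 1.
μ̂ = (0.25·9 + 1·8.1) / (0.25 + 1) = 10.35/1.25 = 8.2800.

μ̂_MAP = 8.2800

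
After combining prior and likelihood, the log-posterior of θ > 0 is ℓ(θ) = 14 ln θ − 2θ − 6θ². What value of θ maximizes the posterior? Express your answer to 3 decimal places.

θ̂_MAP = 1.000

ℓ'(θ) = 14/θ − 2 − 12θ. Setting this to zero and multiplying by θ: 12θ² + 2θ − 14 = 0.
θ = (−2 + √(2² + 4·12·14)) / (2·12) = (−2 + √676) / 24 = (−2 + 26)/24 = 1.
ℓ''(θ) = −14/θ² − 12 < 0, confirming a maximum.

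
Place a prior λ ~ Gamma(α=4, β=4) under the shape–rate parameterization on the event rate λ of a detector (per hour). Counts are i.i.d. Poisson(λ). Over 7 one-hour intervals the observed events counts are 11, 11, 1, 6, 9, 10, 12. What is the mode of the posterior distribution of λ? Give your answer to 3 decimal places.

Σxᵢ = 11+11+1+6+9+10+12 = 60, with n = 7.
Posterior ∝ λ^3e^(−4λ) · λ^60e^(−7λ) = λ^63e^(−11λ), i.e. Gamma(shape=64, rate=11).
The mode of a Gamma(a, b) with a ≥ 1 (shape–rate) is (a−1)/b = 63/11 ≈ 5.727.

λ̂_MAP = 5.727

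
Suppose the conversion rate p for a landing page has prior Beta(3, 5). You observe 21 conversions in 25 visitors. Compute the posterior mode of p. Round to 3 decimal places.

Prior: Beta(3, 5).
Data: 21 successes in 25 trials. The binomial likelihood contributes p^21(1−p)^4, so the posterior is Beta(3+21, 5+4) = Beta(24, 9).
For Beta(a, b) with a, b > 1 the mode is (a−1)/(a+b−2) = 23/31 ≈ 0.742.

p̂_MAP = 0.742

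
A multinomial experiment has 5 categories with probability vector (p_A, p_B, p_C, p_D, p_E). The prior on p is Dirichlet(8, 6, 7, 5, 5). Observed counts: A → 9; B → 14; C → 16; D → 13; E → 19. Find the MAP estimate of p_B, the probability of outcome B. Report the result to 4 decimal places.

MAP estimate of p_B = 0.1959

The posterior is Dirichlet(αᵢ + nᵢ) = Dirichlet(17, 20, 23, 18, 24).
For a Dirichlet(a₁,…,a_K) with all aᵢ > 1, the mode has j-th component (aⱼ − 1)/(Σaᵢ − K).
Here Σaᵢ = 102 and K = 5, so p_B = (20 − 1)/(102 − 5) = 19/97 ≈ 0.1959.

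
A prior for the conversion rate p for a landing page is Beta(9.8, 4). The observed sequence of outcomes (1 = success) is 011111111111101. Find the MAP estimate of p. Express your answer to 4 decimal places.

p̂_MAP = 0.8134

Prior: Beta(9.8, 4).
Data: 13 successes in 15 trials (from the sequence). The binomial likelihood contributes p^13(1−p)^2, so the posterior is Beta(9.8+13, 4+2) = Beta(22.8, 6).
For Beta(a, b) with a, b > 1 the mode is (a−1)/(a+b−2) = 21.8/26.8 ≈ 0.8134.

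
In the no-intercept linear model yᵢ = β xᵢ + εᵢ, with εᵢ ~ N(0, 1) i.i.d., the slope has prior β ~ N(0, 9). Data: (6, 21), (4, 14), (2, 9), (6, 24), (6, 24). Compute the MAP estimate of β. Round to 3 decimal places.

β̂_MAP = 3.809

log p(β | y) = −Σ(yᵢ − βxᵢ)²/(2·1) − β²/(2·9) + const.
Setting the derivative to zero: Σxᵢ(yᵢ − βxᵢ)/1 − β/9 = 0, so β = Σxᵢyᵢ / (Σxᵢ² + σ²/τ²).
Σxᵢyᵢ = 6·21 + 4·14 + 2·9 + 6·24 + 6·24 = 488; Σxᵢ² = 128; σ²/τ² = 1/9.
β̂_MAP = 488 / (128 + 1/9) = 488/(1153/9) = 4392/1153 ≈ 3.809.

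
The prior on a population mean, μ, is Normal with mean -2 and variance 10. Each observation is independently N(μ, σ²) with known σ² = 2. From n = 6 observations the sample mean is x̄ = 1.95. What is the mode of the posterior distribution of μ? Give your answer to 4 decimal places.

μ̂_MAP = 1.8226

n = 6, x̄ = 1.95.
For a Normal prior and Normal likelihood with known variance, the posterior is Normal; its mode equals its mean, the precision-weighted average.
Prior precision 1/σ₀² = 1/10 = 0.1; data precision n/σ² = 6/2 = 3.
μ̂ = (0.1·(-2) + 3·1.95) / (0.1 + 3) = 5.65/3.1 = 113/62 ≈ 1.8226.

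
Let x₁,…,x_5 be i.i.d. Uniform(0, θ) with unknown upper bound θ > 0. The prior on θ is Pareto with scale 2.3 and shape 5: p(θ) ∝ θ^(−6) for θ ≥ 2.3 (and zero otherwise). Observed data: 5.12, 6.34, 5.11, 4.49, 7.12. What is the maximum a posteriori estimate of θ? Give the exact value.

θ̂_MAP = 7.12

The Uniform(0, θ) likelihood is θ^(−n) for θ ≥ max(xᵢ), zero otherwise. Here max(xᵢ) = 7.12.
Posterior ∝ θ^(−6) · θ^(−5) = θ^(−11) on θ ≥ max(2.3, 7.12) = 7.12.
This density is strictly decreasing in θ, so the posterior mode lies at the lower boundary of the support.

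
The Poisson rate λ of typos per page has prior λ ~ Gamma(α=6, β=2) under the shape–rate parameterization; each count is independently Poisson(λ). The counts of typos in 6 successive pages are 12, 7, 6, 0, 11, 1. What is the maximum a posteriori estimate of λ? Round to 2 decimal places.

λ̂_MAP = 5.25

Σxᵢ = 12+7+6+0+11+1 = 37, with n = 6.
Posterior ∝ λ^5e^(−2λ) · λ^37e^(−6λ) = λ^42e^(−8λ), i.e. Gamma(shape=43, rate=8).
The mode of a Gamma(a, b) with a ≥ 1 (shape–rate) is (a−1)/b = 42/8 ≈ 5.25.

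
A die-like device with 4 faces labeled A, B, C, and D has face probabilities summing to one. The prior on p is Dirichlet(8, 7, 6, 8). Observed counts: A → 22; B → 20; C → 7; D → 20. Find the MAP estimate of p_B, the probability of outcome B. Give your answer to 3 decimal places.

The posterior is Dirichlet(αᵢ + nᵢ) = Dirichlet(30, 27, 13, 28).
For a Dirichlet(a₁,…,a_K) with all aᵢ > 1, the mode has j-th component (aⱼ − 1)/(Σaᵢ − K).
Here Σaᵢ = 98 and K = 4, so p_B = (27 − 1)/(98 − 4) = 26/94 ≈ 0.277.

MAP estimate of p_B = 0.277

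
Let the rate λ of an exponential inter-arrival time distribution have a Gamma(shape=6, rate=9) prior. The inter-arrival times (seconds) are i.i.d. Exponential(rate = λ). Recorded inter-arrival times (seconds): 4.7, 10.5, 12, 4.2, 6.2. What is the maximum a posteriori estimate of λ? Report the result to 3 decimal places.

The Exponential(rate=λ) likelihood is ∝ λ^n e^(−λΣtᵢ). Here n = 5 and Σtᵢ = 4.7 + 10.5 + 12 + 4.2 + 6.2 = 37.6.
Posterior ∝ λ^5e^(−9λ) · λ^5e^(−37.6λ) = λ^10e^(−46.6λ), i.e. Gamma(11, 46.6).
Mode = (a−1)/b = 10/46.6 ≈ 0.215.

λ̂_MAP = 0.215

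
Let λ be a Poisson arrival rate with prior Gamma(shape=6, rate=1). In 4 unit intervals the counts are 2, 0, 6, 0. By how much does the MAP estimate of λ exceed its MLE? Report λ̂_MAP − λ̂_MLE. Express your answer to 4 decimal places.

Σxᵢ = 8. Posterior is Gamma(14, 5); MAP = (14−1)/5 = 13/5 ≈ 2.60000.
MLE = x̄ = 8/4 ≈ 2.00000.
Difference = 13/5 − 8/4 = 3/5 ≈ 0.6000.

MAP − MLE = 0.6000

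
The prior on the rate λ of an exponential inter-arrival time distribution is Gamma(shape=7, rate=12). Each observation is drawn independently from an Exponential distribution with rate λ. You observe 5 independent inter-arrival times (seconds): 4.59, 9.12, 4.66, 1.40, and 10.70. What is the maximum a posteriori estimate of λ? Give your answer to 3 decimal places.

λ̂_MAP = 0.259

The Exponential(rate=λ) likelihood is ∝ λ^n e^(−λΣtᵢ). Here n = 5 and Σtᵢ = 4.59 + 9.12 + 4.66 + 1.40 + 10.70 = 30.47.
Posterior ∝ λ^6e^(−12λ) · λ^5e^(−30.47λ) = λ^11e^(−42.47λ), i.e. Gamma(12, 42.47).
Mode = (a−1)/b = 11/42.47 ≈ 0.259.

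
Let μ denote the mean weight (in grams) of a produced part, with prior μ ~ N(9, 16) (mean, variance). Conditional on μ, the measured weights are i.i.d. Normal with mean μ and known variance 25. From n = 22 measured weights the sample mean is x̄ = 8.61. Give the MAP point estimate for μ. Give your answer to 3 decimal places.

n = 22, x̄ = 8.61.
For a Normal prior and Normal likelihood with known variance, the posterior is Normal; its mode equals its mean, the precision-weighted average.
Prior precision 1/σ₀² = 1/16 = 0.0625; data precision n/σ² = 22/25 = 0.88.
μ̂ = (0.0625·9 + 0.88·8.61) / (0.0625 + 0.88) = 8.1393/0.9425 = 6261/725 ≈ 8.636.

μ̂_MAP = 8.636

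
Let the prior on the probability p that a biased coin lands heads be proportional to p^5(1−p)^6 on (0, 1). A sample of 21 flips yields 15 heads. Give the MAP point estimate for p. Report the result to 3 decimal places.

p̂_MAP = 0.625

The prior density ∝ p^5(1−p)^6 is the kernel of Beta(6, 7).
Data: 15 successes in 21 trials. The binomial likelihood contributes p^15(1−p)^6, so the posterior is Beta(6+15, 7+6) = Beta(21, 13).
For Beta(a, b) with a, b > 1 the mode is (a−1)/(a+b−2) = 20/32 ≈ 0.625.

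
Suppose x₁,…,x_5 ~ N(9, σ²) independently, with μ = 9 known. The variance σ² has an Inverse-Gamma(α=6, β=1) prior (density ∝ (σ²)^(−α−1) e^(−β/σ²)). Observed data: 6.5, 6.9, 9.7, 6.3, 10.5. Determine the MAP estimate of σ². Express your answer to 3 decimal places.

σ̂²_MAP = 1.194

Sum of squared deviations about the known mean: SS = (6.5−9)² + (6.9−9)² + (9.7−9)² + (6.3−9)² + (10.5−9)² = 20.69.
The Normal likelihood contributes (σ²)^(−n/2) exp(−SS/(2σ²)), so the posterior is Inverse-Gamma(α + n/2, β + SS/2) = Inverse-Gamma(8.5, 11.345).
The mode of Inverse-Gamma(a, b) is b/(a+1) = 11.345/9.5 ≈ 1.194.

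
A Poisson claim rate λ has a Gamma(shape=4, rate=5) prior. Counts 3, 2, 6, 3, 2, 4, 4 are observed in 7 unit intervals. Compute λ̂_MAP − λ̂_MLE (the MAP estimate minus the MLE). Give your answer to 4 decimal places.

MAP − MLE = -1.1786

Σxᵢ = 24. Posterior is Gamma(28, 12); MAP = (28−1)/12 = 27/12 ≈ 2.25000.
MLE = x̄ = 24/7 ≈ 3.42857.
Difference = 27/12 − 24/7 = -33/28 ≈ -1.1786.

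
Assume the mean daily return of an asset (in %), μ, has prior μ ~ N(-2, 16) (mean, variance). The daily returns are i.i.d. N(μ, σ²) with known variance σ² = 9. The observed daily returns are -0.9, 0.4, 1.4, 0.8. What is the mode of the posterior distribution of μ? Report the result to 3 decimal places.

n = 4; x̄ = ((-0.9) + 0.4 + 1.4 + 0.8)/4 = 1.7/4 = 0.425.
For a Normal prior and Normal likelihood with known variance, the posterior is Normal; its mode equals its mean, the precision-weighted average.
Prior precision 1/σ₀² = 1/16 = 0.0625; data precision n/σ² = 4/9.
μ̂ = (0.0625·(-2) + (4/9)·0.425) / (0.0625 + 4/9) = (23/360)/(73/144) = 46/365 ≈ 0.126.

μ̂_MAP = 0.126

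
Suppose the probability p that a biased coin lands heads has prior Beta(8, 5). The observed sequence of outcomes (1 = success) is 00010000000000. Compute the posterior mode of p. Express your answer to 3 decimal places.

p̂_MAP = 0.320

Prior: Beta(8, 5).
Data: 1 success in 14 trials (from the sequence). The binomial likelihood contributes p(1−p)^13, so the posterior is Beta(8+1, 5+13) = Beta(9, 18).
For Beta(a, b) with a, b > 1 the mode is (a−1)/(a+b−2) = 8/25 ≈ 0.320.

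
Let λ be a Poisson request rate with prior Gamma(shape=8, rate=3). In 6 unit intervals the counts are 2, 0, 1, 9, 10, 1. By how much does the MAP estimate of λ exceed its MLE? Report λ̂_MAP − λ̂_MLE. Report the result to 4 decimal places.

MAP − MLE = -0.5000

Σxᵢ = 23. Posterior is Gamma(31, 9); MAP = (31−1)/9 = 30/9 ≈ 3.33333.
MLE = x̄ = 23/6 ≈ 3.83333.
Difference = 30/9 − 23/6 = -1/2 ≈ -0.5000.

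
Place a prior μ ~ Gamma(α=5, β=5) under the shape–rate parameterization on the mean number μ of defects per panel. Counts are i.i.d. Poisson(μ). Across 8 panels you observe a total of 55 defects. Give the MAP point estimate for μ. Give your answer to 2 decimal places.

μ̂_MAP = 4.54

Σxᵢ = 55, n = 8.
Posterior ∝ μ^4e^(−5μ) · μ^55e^(−8μ) = μ^59e^(−13μ), i.e. Gamma(shape=60, rate=13).
The mode of a Gamma(a, b) with a ≥ 1 (shape–rate) is (a−1)/b = 59/13 ≈ 4.54.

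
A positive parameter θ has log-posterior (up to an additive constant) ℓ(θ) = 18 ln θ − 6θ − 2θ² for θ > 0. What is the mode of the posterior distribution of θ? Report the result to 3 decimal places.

θ̂_MAP = 1.500

ℓ'(θ) = 18/θ − 6 − 4θ. Setting this to zero and multiplying by θ: 4θ² + 6θ − 18 = 0.
θ = (−6 + √(6² + 4·4·18)) / (2·4) = (−6 + √324) / 8 = (−6 + 18)/8 = 3/2.
ℓ''(θ) = −18/θ² − 4 < 0, confirming a maximum.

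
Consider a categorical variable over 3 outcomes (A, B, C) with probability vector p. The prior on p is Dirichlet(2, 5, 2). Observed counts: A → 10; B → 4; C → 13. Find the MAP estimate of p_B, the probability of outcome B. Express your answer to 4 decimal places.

The posterior is Dirichlet(αᵢ + nᵢ) = Dirichlet(12, 9, 15).
For a Dirichlet(a₁,…,a_K) with all aᵢ > 1, the mode has j-th component (aⱼ − 1)/(Σaᵢ − K).
Here Σaᵢ = 36 and K = 3, so p_B = (9 − 1)/(36 − 3) = 8/33 ≈ 0.2424.

MAP estimate of p_B = 0.2424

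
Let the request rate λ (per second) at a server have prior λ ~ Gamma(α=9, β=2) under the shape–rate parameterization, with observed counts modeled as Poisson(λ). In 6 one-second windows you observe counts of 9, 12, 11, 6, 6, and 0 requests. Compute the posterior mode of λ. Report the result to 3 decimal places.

λ̂_MAP = 6.500

Σxᵢ = 9+12+11+6+6+0 = 44, with n = 6.
Posterior ∝ λ^8e^(−2λ) · λ^44e^(−6λ) = λ^52e^(−8λ), i.e. Gamma(shape=53, rate=8).
The mode of a Gamma(a, b) with a ≥ 1 (shape–rate) is (a−1)/b = 52/8 ≈ 6.500.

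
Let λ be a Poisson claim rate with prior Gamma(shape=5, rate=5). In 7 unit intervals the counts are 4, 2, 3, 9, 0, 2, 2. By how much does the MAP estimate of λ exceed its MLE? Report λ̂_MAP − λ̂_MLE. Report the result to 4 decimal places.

MAP − MLE = -0.9762

Σxᵢ = 22. Posterior is Gamma(27, 12); MAP = (27−1)/12 = 26/12 ≈ 2.16667.
MLE = x̄ = 22/7 ≈ 3.14286.
Difference = 26/12 − 22/7 = -41/42 ≈ -0.9762.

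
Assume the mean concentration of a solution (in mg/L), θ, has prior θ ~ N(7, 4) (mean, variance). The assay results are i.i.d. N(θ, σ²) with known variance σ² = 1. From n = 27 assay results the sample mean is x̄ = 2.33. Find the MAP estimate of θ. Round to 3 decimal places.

θ̂_MAP = 2.373

n = 27, x̄ = 2.33.
For a Normal prior and Normal likelihood with known variance, the posterior is Normal; its mode equals its mean, the precision-weighted average.
Prior precision 1/σ₀² = 1/4 = 0.25; data precision n/σ² = 27/1 = 27.
θ̂ = (0.25·7 + 27·2.33) / (0.25 + 27) = 64.66/27.25 = 6466/2725 ≈ 2.373.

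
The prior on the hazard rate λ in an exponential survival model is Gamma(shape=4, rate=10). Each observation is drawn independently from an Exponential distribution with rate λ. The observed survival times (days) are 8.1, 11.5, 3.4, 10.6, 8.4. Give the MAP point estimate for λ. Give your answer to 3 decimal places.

The Exponential(rate=λ) likelihood is ∝ λ^n e^(−λΣtᵢ). Here n = 5 and Σtᵢ = 8.1 + 11.5 + 3.4 + 10.6 + 8.4 = 42.
Posterior ∝ λ^3e^(−10λ) · λ^5e^(−42λ) = λ^8e^(−52λ), i.e. Gamma(9, 52).
Mode = (a−1)/b = 8/52 ≈ 0.154.

λ̂_MAP = 0.154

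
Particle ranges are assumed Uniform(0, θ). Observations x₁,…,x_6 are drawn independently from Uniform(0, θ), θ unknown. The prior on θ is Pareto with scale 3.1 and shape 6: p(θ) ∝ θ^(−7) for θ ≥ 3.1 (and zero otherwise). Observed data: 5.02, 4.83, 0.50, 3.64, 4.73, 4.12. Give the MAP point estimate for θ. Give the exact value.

θ̂_MAP = 5.02

The Uniform(0, θ) likelihood is θ^(−n) for θ ≥ max(xᵢ), zero otherwise. Here max(xᵢ) = 5.02.
Posterior ∝ θ^(−7) · θ^(−6) = θ^(−13) on θ ≥ max(3.1, 5.02) = 5.02.
This density is strictly decreasing in θ, so the posterior mode lies at the lower boundary of the support.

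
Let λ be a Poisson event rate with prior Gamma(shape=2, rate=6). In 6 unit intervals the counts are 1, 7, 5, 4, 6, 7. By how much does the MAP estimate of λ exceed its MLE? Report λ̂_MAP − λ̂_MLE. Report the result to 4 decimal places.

MAP − MLE = -2.4167

Σxᵢ = 30. Posterior is Gamma(32, 12); MAP = (32−1)/12 = 31/12 ≈ 2.58333.
MLE = x̄ = 30/6 ≈ 5.00000.
Difference = 31/12 − 30/6 = -29/12 ≈ -2.4167.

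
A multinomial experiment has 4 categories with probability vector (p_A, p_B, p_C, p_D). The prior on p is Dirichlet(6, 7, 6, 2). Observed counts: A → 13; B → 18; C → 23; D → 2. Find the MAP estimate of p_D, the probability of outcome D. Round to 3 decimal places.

MAP estimate of p_D = 0.041

The posterior is Dirichlet(αᵢ + nᵢ) = Dirichlet(19, 25, 29, 4).
For a Dirichlet(a₁,…,a_K) with all aᵢ > 1, the mode has j-th component (aⱼ − 1)/(Σaᵢ − K).
Here Σaᵢ = 77 and K = 4, so p_D = (4 − 1)/(77 − 4) = 3/73 ≈ 0.041.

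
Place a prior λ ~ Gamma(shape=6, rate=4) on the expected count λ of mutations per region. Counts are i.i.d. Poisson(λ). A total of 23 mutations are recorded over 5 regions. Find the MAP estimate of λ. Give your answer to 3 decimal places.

λ̂_MAP = 3.111

Σxᵢ = 23, n = 5.
Posterior ∝ λ^5e^(−4λ) · λ^23e^(−5λ) = λ^28e^(−9λ), i.e. Gamma(shape=29, rate=9).
The mode of a Gamma(a, b) with a ≥ 1 (shape–rate) is (a−1)/b = 28/9 ≈ 3.111.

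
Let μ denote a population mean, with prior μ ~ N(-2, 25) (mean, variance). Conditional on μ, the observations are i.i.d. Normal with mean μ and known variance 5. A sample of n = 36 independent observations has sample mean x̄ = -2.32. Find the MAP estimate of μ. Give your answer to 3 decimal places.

μ̂_MAP = -2.318

n = 36, x̄ = -2.32.
For a Normal prior and Normal likelihood with known variance, the posterior is Normal; its mode equals its mean, the precision-weighted average.
Prior precision 1/σ₀² = 1/25 = 0.04; data precision n/σ² = 36/5 = 7.2.
μ̂ = (0.04·(-2) + 7.2·(-2.32)) / (0.04 + 7.2) = (-16.784)/7.24 = -2098/905 ≈ -2.318.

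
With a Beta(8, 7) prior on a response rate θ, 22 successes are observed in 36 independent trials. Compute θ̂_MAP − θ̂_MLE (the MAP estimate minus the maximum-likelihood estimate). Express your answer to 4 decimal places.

MAP − MLE = -0.0193

Posterior is Beta(30, 21); MAP = (30−1)/(51−2) = 29/49 ≈ 0.59184.
MLE ignores the prior: θ̂_MLE = k/n = 22/36 ≈ 0.61111.
Difference = 29/49 − 22/36 = -17/882 ≈ -0.0193.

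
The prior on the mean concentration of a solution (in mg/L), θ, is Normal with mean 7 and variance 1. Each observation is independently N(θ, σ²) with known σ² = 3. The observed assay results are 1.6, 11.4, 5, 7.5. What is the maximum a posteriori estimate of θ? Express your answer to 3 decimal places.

n = 4; x̄ = (1.6 + 11.4 + 5 + 7.5)/4 = 25.5/4 = 6.375.
For a Normal prior and Normal likelihood with known variance, the posterior is Normal; its mode equals its mean, the precision-weighted average.
Prior precision 1/σ₀² = 1/1 = 1; data precision n/σ² = 4/3.
θ̂ = (1·7 + (4/3)·6.375) / (1 + 4/3) = 15.5/(7/3) = 93/14 ≈ 6.643.

θ̂_MAP = 6.643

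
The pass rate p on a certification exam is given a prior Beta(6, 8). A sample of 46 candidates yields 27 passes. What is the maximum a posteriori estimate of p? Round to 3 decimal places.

p̂_MAP = 0.552

Prior: Beta(6, 8).
Data: 27 successes in 46 trials. The binomial likelihood contributes p^27(1−p)^19, so the posterior is Beta(6+27, 8+19) = Beta(33, 27).
For Beta(a, b) with a, b > 1 the mode is (a−1)/(a+b−2) = 32/58 ≈ 0.552.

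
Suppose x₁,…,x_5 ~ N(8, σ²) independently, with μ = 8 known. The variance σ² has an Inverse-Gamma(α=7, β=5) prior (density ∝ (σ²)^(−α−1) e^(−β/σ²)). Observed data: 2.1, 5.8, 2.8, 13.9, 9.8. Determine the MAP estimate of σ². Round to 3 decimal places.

Sum of squared deviations about the known mean: SS = (2.1−8)² + (5.8−8)² + (2.8−8)² + (13.9−8)² + (9.8−8)² = 104.74.
The Normal likelihood contributes (σ²)^(−n/2) exp(−SS/(2σ²)), so the posterior is Inverse-Gamma(α + n/2, β + SS/2) = Inverse-Gamma(9.5, 57.37).
The mode of Inverse-Gamma(a, b) is b/(a+1) = 57.37/10.5 ≈ 5.464.

σ̂²_MAP = 5.464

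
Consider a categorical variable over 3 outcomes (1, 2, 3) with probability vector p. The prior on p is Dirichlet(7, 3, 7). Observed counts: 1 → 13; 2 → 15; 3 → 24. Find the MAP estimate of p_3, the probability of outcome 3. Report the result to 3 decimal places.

The posterior is Dirichlet(αᵢ + nᵢ) = Dirichlet(20, 18, 31).
For a Dirichlet(a₁,…,a_K) with all aᵢ > 1, the mode has j-th component (aⱼ − 1)/(Σaᵢ − K).
Here Σaᵢ = 69 and K = 3, so p_3 = (31 − 1)/(69 − 3) = 30/66 ≈ 0.455.

MAP estimate: 0.455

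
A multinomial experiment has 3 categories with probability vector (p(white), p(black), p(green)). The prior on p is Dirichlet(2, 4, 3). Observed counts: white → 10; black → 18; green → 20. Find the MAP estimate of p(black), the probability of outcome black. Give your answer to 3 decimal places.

The posterior is Dirichlet(αᵢ + nᵢ) = Dirichlet(12, 22, 23).
For a Dirichlet(a₁,…,a_K) with all aᵢ > 1, the mode has j-th component (aⱼ − 1)/(Σaᵢ − K).
Here Σaᵢ = 57 and K = 3, so p(black) = (22 − 1)/(57 − 3) = 21/54 ≈ 0.389.

MAP estimate of p(black) = 0.389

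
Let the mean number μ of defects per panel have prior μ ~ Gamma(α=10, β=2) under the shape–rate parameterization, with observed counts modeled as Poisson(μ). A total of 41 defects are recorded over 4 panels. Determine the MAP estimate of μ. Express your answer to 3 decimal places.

μ̂_MAP = 8.333

Σxᵢ = 41, n = 4.
Posterior ∝ μ^9e^(−2μ) · μ^41e^(−4μ) = μ^50e^(−6μ), i.e. Gamma(shape=51, rate=6).
The mode of a Gamma(a, b) with a ≥ 1 (shape–rate) is (a−1)/b = 50/6 ≈ 8.333.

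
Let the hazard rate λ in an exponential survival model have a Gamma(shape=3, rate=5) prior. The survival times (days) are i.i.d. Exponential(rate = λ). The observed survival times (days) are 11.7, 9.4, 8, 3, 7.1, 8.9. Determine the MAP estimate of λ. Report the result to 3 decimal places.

λ̂_MAP = 0.151

The Exponential(rate=λ) likelihood is ∝ λ^n e^(−λΣtᵢ). Here n = 6 and Σtᵢ = 11.7 + 9.4 + 8 + 3 + 7.1 + 8.9 = 48.1.
Posterior ∝ λ^2e^(−5λ) · λ^6e^(−48.1λ) = λ^8e^(−53.1λ), i.e. Gamma(9, 53.1).
Mode = (a−1)/b = 8/53.1 ≈ 0.151.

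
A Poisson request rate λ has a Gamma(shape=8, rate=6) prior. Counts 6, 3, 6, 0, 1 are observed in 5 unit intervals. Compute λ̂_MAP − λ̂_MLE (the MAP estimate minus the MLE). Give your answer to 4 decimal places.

Σxᵢ = 16. Posterior is Gamma(24, 11); MAP = (24−1)/11 = 23/11 ≈ 2.09091.
MLE = x̄ = 16/5 ≈ 3.20000.
Difference = 23/11 − 16/5 = -61/55 ≈ -1.1091.

MAP − MLE = -1.1091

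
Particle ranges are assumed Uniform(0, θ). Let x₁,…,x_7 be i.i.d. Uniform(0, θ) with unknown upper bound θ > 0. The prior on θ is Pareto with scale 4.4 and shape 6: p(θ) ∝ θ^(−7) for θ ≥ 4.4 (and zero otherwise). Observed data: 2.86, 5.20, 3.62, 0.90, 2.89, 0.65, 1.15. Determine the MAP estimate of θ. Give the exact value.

θ̂_MAP = 5.20

The Uniform(0, θ) likelihood is θ^(−n) for θ ≥ max(xᵢ), zero otherwise. Here max(xᵢ) = 5.20.
Posterior ∝ θ^(−7) · θ^(−7) = θ^(−14) on θ ≥ max(4.4, 5.20) = 5.20.
This density is strictly decreasing in θ, so the posterior mode lies at the lower boundary of the support.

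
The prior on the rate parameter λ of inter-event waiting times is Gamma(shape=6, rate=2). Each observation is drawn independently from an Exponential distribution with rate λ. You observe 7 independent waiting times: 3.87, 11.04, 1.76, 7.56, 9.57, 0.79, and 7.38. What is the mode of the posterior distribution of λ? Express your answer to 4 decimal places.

The Exponential(rate=λ) likelihood is ∝ λ^n e^(−λΣtᵢ). Here n = 7 and Σtᵢ = 3.87 + 11.04 + 1.76 + 7.56 + 9.57 + 0.79 + 7.38 = 41.97.
Posterior ∝ λ^5e^(−2λ) · λ^7e^(−41.97λ) = λ^12e^(−43.97λ), i.e. Gamma(13, 43.97).
Mode = (a−1)/b = 12/43.97 ≈ 0.2729.

λ̂_MAP = 0.2729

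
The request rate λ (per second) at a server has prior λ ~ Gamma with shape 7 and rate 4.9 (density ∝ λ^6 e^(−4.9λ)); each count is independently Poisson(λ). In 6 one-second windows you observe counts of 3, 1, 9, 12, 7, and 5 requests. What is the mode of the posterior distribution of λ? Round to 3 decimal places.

λ̂_MAP = 3.945

Σxᵢ = 3+1+9+12+7+5 = 37, with n = 6.
Posterior ∝ λ^6e^(−4.9λ) · λ^37e^(−6λ) = λ^43e^(−10.9λ), i.e. Gamma(shape=44, rate=10.9).
The mode of a Gamma(a, b) with a ≥ 1 (shape–rate) is (a−1)/b = 43/10.9 ≈ 3.945.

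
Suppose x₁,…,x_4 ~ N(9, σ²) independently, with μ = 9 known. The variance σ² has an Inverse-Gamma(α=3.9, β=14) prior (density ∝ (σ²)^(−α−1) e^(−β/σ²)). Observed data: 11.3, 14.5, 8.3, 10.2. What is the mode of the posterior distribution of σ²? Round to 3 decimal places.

Sum of squared deviations about the known mean: SS = (11.3−9)² + (14.5−9)² + (8.3−9)² + (10.2−9)² = 37.47.
The Normal likelihood contributes (σ²)^(−n/2) exp(−SS/(2σ²)), so the posterior is Inverse-Gamma(α + n/2, β + SS/2) = Inverse-Gamma(5.9, 32.735).
The mode of Inverse-Gamma(a, b) is b/(a+1) = 32.735/6.9 ≈ 4.744.

σ̂²_MAP = 4.744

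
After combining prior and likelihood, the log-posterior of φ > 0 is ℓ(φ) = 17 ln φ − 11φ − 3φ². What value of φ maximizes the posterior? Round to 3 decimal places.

φ̂_MAP = 1.000

ℓ'(φ) = 17/φ − 11 − 6φ. Setting this to zero and multiplying by φ: 6φ² + 11φ − 17 = 0.
φ = (−11 + √(11² + 4·6·17)) / (2·6) = (−11 + √529) / 12 = (−11 + 23)/12 = 1.
ℓ''(φ) = −17/φ² − 6 < 0, confirming a maximum.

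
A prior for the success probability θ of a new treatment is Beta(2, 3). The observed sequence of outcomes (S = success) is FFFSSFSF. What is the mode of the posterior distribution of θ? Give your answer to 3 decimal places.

Prior: Beta(2, 3).
Data: 3 successes in 8 trials (from the sequence). The binomial likelihood contributes θ^3(1−θ)^5, so the posterior is Beta(2+3, 3+5) = Beta(5, 8).
For Beta(a, b) with a, b > 1 the mode is (a−1)/(a+b−2) = 4/11 ≈ 0.364.

θ̂_MAP = 0.364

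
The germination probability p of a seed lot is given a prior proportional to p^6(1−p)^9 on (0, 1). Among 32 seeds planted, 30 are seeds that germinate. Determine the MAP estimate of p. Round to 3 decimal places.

p̂_MAP = 0.766

The prior density ∝ p^6(1−p)^9 is the kernel of Beta(7, 10).
Data: 30 successes in 32 trials. The binomial likelihood contributes p^30(1−p)^2, so the posterior is Beta(7+30, 10+2) = Beta(37, 12).
For Beta(a, b) with a, b > 1 the mode is (a−1)/(a+b−2) = 36/47 ≈ 0.766.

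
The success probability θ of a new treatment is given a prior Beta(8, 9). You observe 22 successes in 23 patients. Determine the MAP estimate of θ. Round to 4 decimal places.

Prior: Beta(8, 9).
Data: 22 successes in 23 trials. The binomial likelihood contributes θ^22(1−θ)^1, so the posterior is Beta(8+22, 9+1) = Beta(30, 10).
For Beta(a, b) with a, b > 1 the mode is (a−1)/(a+b−2) = 29/38 ≈ 0.7632.

θ̂_MAP = 0.7632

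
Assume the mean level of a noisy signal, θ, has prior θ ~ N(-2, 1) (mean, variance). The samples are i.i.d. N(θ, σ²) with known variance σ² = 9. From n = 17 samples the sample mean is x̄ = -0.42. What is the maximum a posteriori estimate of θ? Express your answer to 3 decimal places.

θ̂_MAP = -0.967

n = 17, x̄ = -0.42.
For a Normal prior and Normal likelihood with known variance, the posterior is Normal; its mode equals its mean, the precision-weighted average.
Prior precision 1/σ₀² = 1/1 = 1; data precision n/σ² = 17/9.
θ̂ = (1·(-2) + (17/9)·(-0.42)) / (1 + 17/9) = (-419/150)/(26/9) = -1257/1300 ≈ -0.967.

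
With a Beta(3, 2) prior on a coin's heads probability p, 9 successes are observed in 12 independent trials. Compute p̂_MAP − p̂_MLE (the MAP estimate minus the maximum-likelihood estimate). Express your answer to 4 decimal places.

MAP − MLE = -0.0167

Posterior is Beta(12, 5); MAP = (12−1)/(17−2) = 11/15 ≈ 0.73333.
MLE ignores the prior: p̂_MLE = k/n = 9/12 ≈ 0.75000.
Difference = 11/15 − 9/12 = -1/60 ≈ -0.0167.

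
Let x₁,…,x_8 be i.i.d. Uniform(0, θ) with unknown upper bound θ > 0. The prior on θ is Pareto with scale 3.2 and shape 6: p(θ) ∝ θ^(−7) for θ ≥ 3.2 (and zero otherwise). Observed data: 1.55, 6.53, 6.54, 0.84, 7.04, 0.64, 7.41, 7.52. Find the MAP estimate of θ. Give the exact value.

The Uniform(0, θ) likelihood is θ^(−n) for θ ≥ max(xᵢ), zero otherwise. Here max(xᵢ) = 7.52.
Posterior ∝ θ^(−7) · θ^(−8) = θ^(−15) on θ ≥ max(3.2, 7.52) = 7.52.
This density is strictly decreasing in θ, so the posterior mode lies at the lower boundary of the support.

θ̂_MAP = 7.52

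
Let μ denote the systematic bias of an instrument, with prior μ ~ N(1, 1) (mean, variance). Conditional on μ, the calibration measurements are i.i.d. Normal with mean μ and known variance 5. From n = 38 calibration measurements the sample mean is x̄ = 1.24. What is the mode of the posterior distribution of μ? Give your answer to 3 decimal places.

μ̂_MAP = 1.212

n = 38, x̄ = 1.24.
For a Normal prior and Normal likelihood with known variance, the posterior is Normal; its mode equals its mean, the precision-weighted average.
Prior precision 1/σ₀² = 1/1 = 1; data precision n/σ² = 38/5 = 7.6.
μ̂ = (1·1 + 7.6·1.24) / (1 + 7.6) = 10.424/8.6 = 1303/1075 ≈ 1.212.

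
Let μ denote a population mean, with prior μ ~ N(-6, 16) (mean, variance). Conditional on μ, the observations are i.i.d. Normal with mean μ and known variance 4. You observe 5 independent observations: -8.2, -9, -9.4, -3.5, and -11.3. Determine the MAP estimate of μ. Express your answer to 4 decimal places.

n = 5; x̄ = ((-8.2) + (-9) + (-9.4) + (-3.5) + (-11.3))/5 = -41.4/5 = -8.28.
For a Normal prior and Normal likelihood with known variance, the posterior is Normal; its mode equals its mean, the precision-weighted average.
Prior precision 1/σ₀² = 1/16 = 0.0625; data precision n/σ² = 5/4 = 1.25.
μ̂ = (0.0625·(-6) + 1.25·(-8.28)) / (0.0625 + 1.25) = (-10.725)/1.3125 = -286/35 ≈ -8.1714.

μ̂_MAP = -8.1714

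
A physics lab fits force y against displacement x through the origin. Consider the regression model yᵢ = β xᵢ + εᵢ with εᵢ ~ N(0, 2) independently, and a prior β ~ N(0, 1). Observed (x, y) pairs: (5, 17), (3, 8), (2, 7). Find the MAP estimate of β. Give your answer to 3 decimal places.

β̂_MAP = 3.075

log p(β | y) = −Σ(yᵢ − βxᵢ)²/(2·2) − β²/(2·1) + const.
Setting the derivative to zero: Σxᵢ(yᵢ − βxᵢ)/2 − β/1 = 0, so β = Σxᵢyᵢ / (Σxᵢ² + σ²/τ²).
Σxᵢyᵢ = 5·17 + 3·8 + 2·7 = 123; Σxᵢ² = 38; σ²/τ² = 2.
β̂_MAP = 123 / (38 + 2) = 123/40 ≈ 3.075.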